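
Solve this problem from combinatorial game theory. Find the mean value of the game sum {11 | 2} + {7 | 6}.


G1 = {11 | 2}, G2 = {7 | 6}
Each is a switch {a | b} with numbers a > b; its mean value is (a + b)/2, and mean value is additive over game sums: m(G1 + G2) = m(G1) + m(G2).
Mean of G1 = (11 + (2))/2 = 13/2 = 13/2
Mean of G2 = (7 + (6))/2 = 13/2 = 13/2
Mean of G1 + G2 = 13/2 + 13/2 = 13

13


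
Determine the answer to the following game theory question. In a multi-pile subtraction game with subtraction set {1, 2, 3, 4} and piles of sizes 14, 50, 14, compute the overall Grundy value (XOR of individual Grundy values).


Subtraction set: {1, 2, 3, 4}
For this subtraction set, G(n) = n mod 5 (period = max + 1 = 5).
Pile 1 (size 14): G(14) = 14 mod 5 = 4
Pile 2 (size 50): G(50) = 50 mod 5 = 0
Pile 3 (size 14): G(14) = 14 mod 5 = 4
Total Grundy value = XOR of all: 4 XOR 0 XOR 4 = 0

0


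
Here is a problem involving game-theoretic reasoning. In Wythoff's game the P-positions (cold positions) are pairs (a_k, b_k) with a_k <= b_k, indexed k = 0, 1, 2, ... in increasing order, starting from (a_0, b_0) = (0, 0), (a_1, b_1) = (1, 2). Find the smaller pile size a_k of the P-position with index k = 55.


By Wythoff's theorem, a_k = floor(k * phi) and b_k = floor(k * phi^2) = a_k + k, where phi = (1 + sqrt(5))/2 is the golden ratio.
phi = (1 + sqrt(5))/2 = 1.618034
k = 55
k * phi = 55 * 1.618034 = 88.991869
a_55 = floor(k * phi) = 88

88


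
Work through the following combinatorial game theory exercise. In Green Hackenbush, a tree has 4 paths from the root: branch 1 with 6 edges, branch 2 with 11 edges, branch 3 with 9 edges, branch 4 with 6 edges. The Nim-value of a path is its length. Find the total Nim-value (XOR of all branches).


The tree has 4 branches from the ground vertex.
In Green Hackenbush, the Nim-value of a simple path of length k is k.
Branch 1: length 6, Nim-value = 6
Branch 2: length 11, Nim-value = 11
Branch 3: length 9, Nim-value = 9
Branch 4: length 6, Nim-value = 6
Total Nim-value = XOR of all branch values:
0 XOR 6 = 6
6 XOR 11 = 13
13 XOR 9 = 4
4 XOR 6 = 2
Nim-value of the tree = 2

2


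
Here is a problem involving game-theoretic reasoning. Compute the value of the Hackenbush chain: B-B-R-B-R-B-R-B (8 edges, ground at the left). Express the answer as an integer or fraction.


Edges (from ground): B-B-R-B-R-B-R-B
By Berlekamp's sign-expansion rule, a Blue-Red Hackenbush stalk has the value of the surreal number whose sign sequence is the edge sequence with B -> + and R -> -.
Sign sequence: ++-+-+-+
Trace the sign expansion in the surreal number tree, starting from 0:
Edge 1: B (sign +) -> bounds (0, +inf), value = 1
Edge 2: B (sign +) -> bounds (1, +inf), value = 2
Edge 3: R (sign -) -> bounds (1, 2), value = 3/2
Edge 4: B (sign +) -> bounds (3/2, 2), value = 7/4
Edge 5: R (sign -) -> bounds (3/2, 7/4), value = 13/8
Edge 6: B (sign +) -> bounds (13/8, 7/4), value = 27/16
Edge 7: R (sign -) -> bounds (13/8, 27/16), value = 53/32
Edge 8: B (sign +) -> bounds (53/32, 27/16), value = 107/64
Game value = 107/64

107/64


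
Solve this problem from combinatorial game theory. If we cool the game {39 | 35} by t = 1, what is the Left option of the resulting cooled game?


Original game: {39 | 35} (a switch {a | b} with a > b).
Cooling by t (for t below the temperature (a - b)/2 = 2) taxes each move by t: {a | b} cooled by t is {a - t | b + t}.
Cooling amount: t = 1
Cooled Left option: 39 - 1 = 38
Cooled Right option: 35 + 1 = 36
Cooled game: {38 | 36}
Left option = 38

38


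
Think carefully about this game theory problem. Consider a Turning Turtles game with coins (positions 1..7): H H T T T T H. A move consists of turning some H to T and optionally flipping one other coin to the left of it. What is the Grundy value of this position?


Coins: H H T T T T H
Key fact: a single head at position k behaves exactly like a Nim heap of size k (turning it to T and optionally flipping a coin at j < k corresponds to moving the heap from k to j, or to 0), and heads combine as a disjunctive sum (two heads at the same place would cancel, matching j XOR j = 0). So the Nim-value is the XOR of the 1-indexed positions of the heads.
Face-up positions (1-indexed): [1, 2, 7]
XOR 0 with 1: 0 XOR 1 = 1
XOR 1 with 2: 1 XOR 2 = 3
XOR 3 with 7: 3 XOR 7 = 4
Nim-value = 4

4


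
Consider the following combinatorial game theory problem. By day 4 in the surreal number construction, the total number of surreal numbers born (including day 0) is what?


Day 0: {|} = 0 is born. Count = 1.
Day n: the number of surreal numbers born by day n is 2^(n+1) - 1.
By day 0: 2^1 - 1 = 1
By day 1: 2^2 - 1 = 3
By day 2: 2^3 - 1 = 7
By day 3: 2^4 - 1 = 15
By day 4: 2^5 - 1 = 31
By day 4: 31 surreal numbers.

31


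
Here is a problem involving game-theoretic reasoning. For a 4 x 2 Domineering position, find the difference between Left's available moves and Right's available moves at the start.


Board is 4 x 2 (rows x cols).
Left (vertical) placements: (rows-1) * cols = 3 * 2 = 6
Right (horizontal) placements: rows * (cols-1) = 4 * 1 = 4
Advantage = Left - Right = 6 - 4 = 2

2


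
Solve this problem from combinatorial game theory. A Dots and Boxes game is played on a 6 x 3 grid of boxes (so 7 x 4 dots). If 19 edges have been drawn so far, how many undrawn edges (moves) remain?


Grid: 6 x 3 boxes, i.e. 7 rows and 4 columns of dots.
Horizontal edges: (rows + 1) * cols = 7 * 3 = 21
Vertical edges: rows * (cols + 1) = 6 * 4 = 24
Total edges: 21 + 24 = 45
Edges drawn: 19
Remaining: 45 - 19 = 26

26


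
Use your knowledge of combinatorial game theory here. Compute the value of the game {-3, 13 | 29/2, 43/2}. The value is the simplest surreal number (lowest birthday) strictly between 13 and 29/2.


Left options: {-3, 13}, max = 13
Right options: {29/2, 43/2}, min = 29/2
All options are numbers and max(Left) < min(Right), so by the simplicity theorem the value is the simplest (earliest-born) number strictly between 13 and 29/2.
The only integer strictly between 13 and 29/2 is 14.
No non-integer in the interval can be simpler: if x is a non-integer in the interval, then floor(x) or ceil(x) also lies in the interval (the interval contains an integer), and both are proper prefixes of x's sign expansion, i.e. born earlier. So the game value is 14.
Game value = 14

14


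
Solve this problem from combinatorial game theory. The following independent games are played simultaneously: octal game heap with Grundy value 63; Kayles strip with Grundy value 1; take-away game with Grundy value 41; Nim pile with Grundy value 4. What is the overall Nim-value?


By the Sprague-Grundy theorem, the Grundy value of a sum of games is the XOR of individual Grundy values.
octal game heap: Grundy value = 63. Running XOR: 0 XOR 63 = 63
Kayles strip: Grundy value = 1. Running XOR: 63 XOR 1 = 62
take-away game: Grundy value = 41. Running XOR: 62 XOR 41 = 23
Nim pile: Grundy value = 4. Running XOR: 23 XOR 4 = 19
The combined Grundy value is 19.

19


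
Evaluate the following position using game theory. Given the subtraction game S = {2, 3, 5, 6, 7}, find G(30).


The subtraction set is S = {2, 3, 5, 6, 7}.
G(k) = mex{ G(k - s) : s in S, s <= k }. We compute iteratively: G(0) = 0.
G(1) = mex({}) = 0
G(2) = mex({0}) = 1
G(3) = mex({0}) = 1
G(4) = mex({0, 1}) = 2
G(5) = mex({0, 1}) = 2
G(6) = mex({0, 1, 2}) = 3
G(7) = mex({0, 1, 2}) = 3
G(8) = mex({0, 1, 2, 3}) = 4
G(9) = mex({1, 2, 3}) = 0
G(10) = mex({1, 2, 3, 4}) = 0
G(11) = mex({0, 2, 3, 4}) = 1
G(12) = mex({0, 2, 3}) = 1
G(13) = mex({0, 1, 3, 4}) = 2
G(14) = mex({0, 1, 3, 4}) = 2
G(15) = mex({0, 1, 2, 4}) = 3
Observe that G(9)..G(15) = 0, 0, 1, 1, 2, 2, 3 repeats G(0)..G(6) = 0, 0, 1, 1, 2, 2, 3.
For k >= max(S) = 7, G(k) is determined by the previous 7 values G(k-7)..G(k-1); a window of 7 consecutive values has recurred shifted by 9, so by induction G(k + 9) = G(k) for all k >= 0: the sequence is periodic from the start with period 9.
One period: G(0..8) = 0, 0, 1, 1, 2, 2, 3, 3, 4.
30 mod 9 = 3, so G(30) = G(3) = 1.

1


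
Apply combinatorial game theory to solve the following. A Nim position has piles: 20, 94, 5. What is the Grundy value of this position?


We need the XOR (exclusive or) of all pile sizes.
After XOR-ing pile 1 (size 20): 0 XOR 20 = 20
After XOR-ing pile 2 (size 94): 20 XOR 94 = 74
After XOR-ing pile 3 (size 5): 74 XOR 5 = 79
The Nim-value of this position is 79.

79


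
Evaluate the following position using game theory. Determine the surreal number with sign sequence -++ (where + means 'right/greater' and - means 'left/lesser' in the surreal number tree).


Sign expansion: -++
Rule: track bounds (lo, hi), initially (-inf, +inf). On '+', the current value becomes lo and we move to the simplest number in (value, hi): value + 1 if hi = +inf, otherwise the midpoint (value + hi)/2. On '-', the current value becomes hi and we move to value - 1 if lo = -inf, otherwise the midpoint (lo + value)/2.
Start at 0.
Step 1: sign = -, move left. Bounds: (-inf, 0). Value = -1
Step 2: sign = +, move right. Bounds: (-1, 0). Value = -1/2
Step 3: sign = +, move right. Bounds: (-1/2, 0). Value = -1/4
The surreal number with sign expansion -++ is -1/4.

-1/4


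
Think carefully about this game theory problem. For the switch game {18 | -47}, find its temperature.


The game is {18 | -47}, a switch {a | b} with numbers a > b.
Cooling {a | b} by t gives {a - t | b + t}, which stops being hot when a - t = b + t, i.e. at t = (a - b)/2. So the temperature of a switch is (a - b)/2.
Temperature = (Left option - Right option) / 2
= (18 - (-47)) / 2
= 65 / 2
= 65/2

65/2


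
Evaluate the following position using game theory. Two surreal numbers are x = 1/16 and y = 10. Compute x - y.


x = 1/16, y = 10
Converting to common denominator: 16
x = 1/16, y = 160/16
x - y = 1/16 - 10 = -159/16

-159/16


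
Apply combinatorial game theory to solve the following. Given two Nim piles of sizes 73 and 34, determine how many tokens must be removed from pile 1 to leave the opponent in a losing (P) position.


Piles: 73 and 34
Current XOR: 73 XOR 34 = 107 (non-zero, so this is an N-position).
To make the XOR zero, we need to find a move that balances the piles.
For pile 1 (size 73): target = 73 XOR 107 = 34
We reduce pile 1 from 73 to 34.
Tokens removed: 73 - 34 = 39
Verification: 34 XOR 34 = 0

39


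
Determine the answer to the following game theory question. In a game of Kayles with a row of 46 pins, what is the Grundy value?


Kayles: a move removes 1 or 2 adjacent pins from a contiguous row.
Removing pins from a row of k leaves two independent rows (a, b) with a + b = k - 1 (one pin) or a + b = k - 2 (two pins); an end removal gives a = 0.
By Sprague-Grundy, G(k) = mex{ G(a) XOR G(b) } over all these splits. G(0) = 0.
G(1): splits (0,0):0^0=0 -> mex({0}) = 1
G(2): splits (0,1):0^1=1 (0,0):0^0=0 -> mex({0, 1}) = 2
G(3): splits (0,2):0^2=2 (1,1):1^1=0 (0,1):0^1=1 -> mex({0, 1, 2}) = 3
G(4): splits (0,3):0^3=3 (1,2):1^2=3 (0,2):0^2=2 (1,1):1^1=0 -> mex({0, 2, 3}) = 1
G(5): splits (0,4):0^1=1 (1,3):1^3=2 (2,2):2^2=0 (0,3):0^3=3 (1,2):1^2=3 -> mex({0, 1, 2, 3}) = 4
G(6) = mex({0, 1, 2, 4}) = 3
G(7) = mex({0, 1, 3, 4, 5}) = 2
G(8) = mex({0, 2, 3, 5, 6}) = 1
G(9) = mex({0, 1, 2, 3, 6, 7}) = 4
G(10) = mex({0, 1, 3, 4, 5, 7}) = 2
G(11) = mex({0, 1, 2, 3, 4, 5}) = 6
G(12) = mex({0, 1, 2, 3, 5, 6, 7}) = 4
G(13) = mex({0, 2, 3, 4, 6, 7}) = 1
G(14) = mex({0, 1, 4, 5, 6, 7}) = 2
G(15) = mex({0, 1, 2, 3, 4, 5, 6}) = 7
G(16) = mex({0, 2, 3, 5, 6, 7}) = 1
G(17) = mex({0, 1, 2, 3, 5, 6, 7}) = 4
G(18) = mex({0, 1, 2, 4, 5, 6}) = 3
G(19) = mex({0, 1, 3, 4, 5, 7}) = 2
G(20) = mex({0, 2, 3, 4, 5, 6, 7}) = 1
G(21) = mex({0, 1, 2, 3, 5, 6, 7}) = 4
G(22) = mex({0, 1, 2, 3, 4, 5, 7}) = 6
G(23) = mex({0, 1, 2, 3, 4, 5, 6}) = 7
G(24) = mex({0, 1, 2, 3, 5, 6, 7}) = 4
G(25) = mex({0, 2, 3, 4, 6, 7}) = 1
G(26) = mex({0, 1, 3, 4, 5, 6, 7}) = 2
G(27) = mex({0, 1, 2, 3, 4, 5, 6, 7}) = 8
G(28) = mex({0, 1, 2, 3, 4, 6, 7, 8}) = 5
G(29) = mex({0, 1, 2, 3, 5, 6, 7, 8, 9}) = 4
G(30) = mex({0, 1, 2, 3, 4, 5, 6, 9, 10}) = 7
G(31) = mex({0, 1, 3, 4, 5, 7, 10, 11}) = 2
G(32) = mex({0, 2, 3, 4, 5, 6, 7, 9, 11}) = 1
G(33) = mex({0, 1, 2, 3, 4, 5, 6, 7, 9, 12}) = 8
G(34) = mex({0, 1, 2, 3, 4, 5, 7, 8, 11, 12}) = 6
G(35) = mex({0, 1, 2, 3, 4, 5, 6, 8, 9, 10, 11}) = 7
G(36) = mex({0, 1, 2, 3, 5, 6, 7, 9, 10}) = 4
G(37) = mex({0, 2, 3, 4, 6, 7, 9, 10, 11, 12}) = 1
G(38) = mex({0, 1, 3, 4, 5, 6, 7, 9, 10, 11, 12}) = 2
G(39) = mex({0, 1, 2, 4, 5, 6, 7, 9, 10, 12, 14}) = 3
G(40) = mex({0, 2, 3, 4, 6, 7, 11, 12, 14}) = 1
G(41) = mex({0, 1, 2, 3, 5, 6, 7, 9, 10, 11, 12}) = 4
G(42) = mex({0, 1, 2, 3, 4, 5, 6, 9, 10}) = 7
G(43) = mex({0, 1, 3, 4, 5, 7, 9, 10, 12, 15}) = 2
G(44) = mex({0, 2, 3, 4, 5, 6, 7, 9, 10, 12, 15}) = 1
G(45) = mex({0, 1, 2, 3, 4, 5, 6, 7, 9, 10, 12, 14}) = 8
G(46) = mex({0, 1, 3, 4, 5, 7, 8, 11, 12, 14}) = 2
Therefore G(46) = 2.

2


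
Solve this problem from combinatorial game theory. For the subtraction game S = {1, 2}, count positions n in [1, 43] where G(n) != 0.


Subtraction set S = {1, 2}, so G(n) = n mod 3.
G(n) = 0 when n is a multiple of 3.
Multiples of 3 in [1, 43]: 14
N-positions (nonzero Grundy) = 43 - 14 = 29

29


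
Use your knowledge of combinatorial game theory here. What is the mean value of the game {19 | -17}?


Game = {19 | -17}, a switch {a | b} with numbers a > b.
Its thermograph has left wall a - t and right wall b + t, which meet at t = (a - b)/2, where both equal (a + b)/2. So the mast (mean value) is at (a + b)/2.
Mean = (19 + (-17))/2 = 2/2 = 1

1


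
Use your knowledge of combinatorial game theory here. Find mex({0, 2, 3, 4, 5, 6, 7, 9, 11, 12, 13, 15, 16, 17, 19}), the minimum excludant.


Set = {0, 2, 3, 4, 5, 6, 7, 9, 11, 12, 13, 15, 16, 17, 19}
0 is in the set.
1 is NOT in the set. This is the mex.
mex = 1

1


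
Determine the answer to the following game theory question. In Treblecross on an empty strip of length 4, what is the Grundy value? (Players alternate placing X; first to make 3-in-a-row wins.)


Treblecross: place X on empty cells; 3-in-a-row wins.
Playing within two cells of an existing X lets the opponent win at once, so sensible play treats the cells i-2..i+2 around each X as dead. The player left with no safe cell loses, so this is a normal-play take-away game on strips of safe cells.
Placing X at cell i (0-indexed) of a strip of k safe cells leaves independent strips of sizes max(0, i-2) and max(0, k-i-3). Hence G(k) = mex{ G(max(0,i-2)) XOR G(max(0,k-i-3)) : 0 <= i < k }, with G(0) = 0.
G(1): splits (0,0):0^0=0 -> mex({0}) = 1
G(2): splits (0,0):0^0=0 -> mex({0}) = 1
G(3): splits (0,0):0^0=0 -> mex({0}) = 1
G(4): splits (0,1):0^1=1 (0,0):0^0=0 -> mex({0, 1}) = 2
Therefore G(4) = 2.

2


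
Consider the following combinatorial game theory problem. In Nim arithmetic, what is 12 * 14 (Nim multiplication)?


Nim multiplication is bilinear over XOR: (u XOR v) * w = (u*w) XOR (v*w).
So we split each operand into its bit components and XOR the pairwise Nim products.
12 = 4 + 8 (as XOR of powers of 2).
14 = 2 + 4 + 8 (as XOR of powers of 2).
Using the standard Nim-product table on single bits:
  2*2 = 3,   2*4 = 8,   2*8 = 12,
  4*4 = 6,   4*8 = 11,  8*8 = 13,
and  1*x = x (identity), k*l = l*k (commutative).
Pairwise Nim products:
  4 * 2 = 8
  4 * 4 = 6
  4 * 8 = 11
  8 * 2 = 12
  8 * 4 = 11
  8 * 8 = 13
XOR them: 8 XOR 6 XOR 11 XOR 12 XOR 11 XOR 13 = 15.
Result: 12 * 14 = 15 (in Nim).

15


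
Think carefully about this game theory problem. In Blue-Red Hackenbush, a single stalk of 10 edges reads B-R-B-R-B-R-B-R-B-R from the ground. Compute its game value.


Edges (from ground): B-R-B-R-B-R-B-R-B-R
By Berlekamp's sign-expansion rule, a Blue-Red Hackenbush stalk has the value of the surreal number whose sign sequence is the edge sequence with B -> + and R -> -.
Sign sequence: +-+-+-+-+-
Trace the sign expansion in the surreal number tree, starting from 0:
Edge 1: B (sign +) -> bounds (0, +inf), value = 1
Edge 2: R (sign -) -> bounds (0, 1), value = 1/2
Edge 3: B (sign +) -> bounds (1/2, 1), value = 3/4
Edge 4: R (sign -) -> bounds (1/2, 3/4), value = 5/8
Edge 5: B (sign +) -> bounds (5/8, 3/4), value = 11/16
Edge 6: R (sign -) -> bounds (5/8, 11/16), value = 21/32
Edge 7: B (sign +) -> bounds (21/32, 11/16), value = 43/64
Edge 8: R (sign -) -> bounds (21/32, 43/64), value = 85/128
Edge 9: B (sign +) -> bounds (85/128, 43/64), value = 171/256
Edge 10: R (sign -) -> bounds (85/128, 171/256), value = 341/512
Game value = 341/512

341/512


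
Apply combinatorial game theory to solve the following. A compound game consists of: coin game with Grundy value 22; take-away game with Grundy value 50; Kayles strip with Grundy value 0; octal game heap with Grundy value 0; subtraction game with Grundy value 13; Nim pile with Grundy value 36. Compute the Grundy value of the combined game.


By the Sprague-Grundy theorem, the Grundy value of a sum of games is the XOR of individual Grundy values.
coin game: Grundy value = 22. Running XOR: 0 XOR 22 = 22
take-away game: Grundy value = 50. Running XOR: 22 XOR 50 = 36
Kayles strip: Grundy value = 0. Running XOR: 36 XOR 0 = 36
octal game heap: Grundy value = 0. Running XOR: 36 XOR 0 = 36
subtraction game: Grundy value = 13. Running XOR: 36 XOR 13 = 41
Nim pile: Grundy value = 36. Running XOR: 41 XOR 36 = 13
The combined Grundy value is 13.

13


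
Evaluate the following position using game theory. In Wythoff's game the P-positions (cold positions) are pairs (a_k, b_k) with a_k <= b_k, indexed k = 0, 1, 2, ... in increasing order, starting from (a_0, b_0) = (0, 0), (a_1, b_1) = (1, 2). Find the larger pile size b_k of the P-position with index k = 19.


By Wythoff's theorem, a_k = floor(k * phi) and b_k = floor(k * phi^2) = a_k + k, where phi = (1 + sqrt(5))/2 is the golden ratio.
phi = (1 + sqrt(5))/2 = 1.618034
phi^2 = phi + 1 = 2.618034
k = 19
k * phi^2 = 19 * 2.618034 = 49.742646
b_19 = floor(k * phi^2) = 49 (check: a_19 + k = 30 + 19 = 49)

49


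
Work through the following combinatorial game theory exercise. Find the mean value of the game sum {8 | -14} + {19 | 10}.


G1 = {8 | -14}, G2 = {19 | 10}
Each is a switch {a | b} with numbers a > b; its mean value is (a + b)/2, and mean value is additive over game sums: m(G1 + G2) = m(G1) + m(G2).
Mean of G1 = (8 + (-14))/2 = -6/2 = -3
Mean of G2 = (19 + (10))/2 = 29/2 = 29/2
Mean of G1 + G2 = -3 + 29/2 = 23/2

23/2


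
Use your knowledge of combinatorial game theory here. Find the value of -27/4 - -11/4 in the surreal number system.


x = -27/4, y = -11/4
Converting to common denominator: 4
x = -27/4, y = -11/4
x - y = -27/4 - -11/4 = -4

-4


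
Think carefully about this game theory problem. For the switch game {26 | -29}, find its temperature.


The game is {26 | -29}, a switch {a | b} with numbers a > b.
Cooling {a | b} by t gives {a - t | b + t}, which stops being hot when a - t = b + t, i.e. at t = (a - b)/2. So the temperature of a switch is (a - b)/2.
Temperature = (Left option - Right option) / 2
= (26 - (-29)) / 2
= 55 / 2
= 55/2

55/2


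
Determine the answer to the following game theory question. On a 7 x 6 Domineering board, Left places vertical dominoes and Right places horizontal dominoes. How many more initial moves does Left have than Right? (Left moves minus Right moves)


Board is 7 x 6 (rows x cols).
Left (vertical) placements: (rows-1) * cols = 6 * 6 = 36
Right (horizontal) placements: rows * (cols-1) = 7 * 5 = 35
Advantage = Left - Right = 36 - 35 = 1

1


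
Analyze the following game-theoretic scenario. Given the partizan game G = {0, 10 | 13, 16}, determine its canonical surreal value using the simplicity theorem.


Left options: {0, 10}, max = 10
Right options: {13, 16}, min = 13
All options are numbers and max(Left) < min(Right), so by the simplicity theorem the value is the simplest (earliest-born) number strictly between 10 and 13.
Integers 11 through 12 all lie strictly between 10 and 13.
Among integers, the simplest (lowest birthday = smallest |n|; 0 is born on day 0, +-n on day n) is 11.
No non-integer in the interval can be simpler: if x is a non-integer in the interval, then floor(x) or ceil(x) also lies in the interval (the interval contains an integer), and both are proper prefixes of x's sign expansion, i.e. born earlier. So the game value is 11.
Game value = 11

11


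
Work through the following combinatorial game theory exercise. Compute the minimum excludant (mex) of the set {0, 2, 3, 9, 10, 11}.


Set = {0, 2, 3, 9, 10, 11}
0 is in the set.
1 is NOT in the set. This is the mex.
mex = 1

1


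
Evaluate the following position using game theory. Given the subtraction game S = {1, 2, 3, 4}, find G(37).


The subtraction set is S = {1, 2, 3, 4}.
G(k) = mex{ G(k - s) : s in S, s <= k }. We compute iteratively: G(0) = 0.
G(1) = mex({0}) = 1
G(2) = mex({0, 1}) = 2
G(3) = mex({0, 1, 2}) = 3
G(4) = mex({0, 1, 2, 3}) = 4
G(5) = mex({1, 2, 3, 4}) = 0
G(6) = mex({0, 2, 3, 4}) = 1
G(7) = mex({0, 1, 3, 4}) = 2
G(8) = mex({0, 1, 2, 4}) = 3
Observe that G(5)..G(8) = 0, 1, 2, 3 repeats G(0)..G(3) = 0, 1, 2, 3.
For k >= max(S) = 4, G(k) is determined by the previous 4 values G(k-4)..G(k-1); a window of 4 consecutive values has recurred shifted by 5, so by induction G(k + 5) = G(k) for all k >= 0: the sequence is periodic from the start with period 5.
One period: G(0..4) = 0, 1, 2, 3, 4.
37 mod 5 = 2, so G(37) = G(2) = 2.

2


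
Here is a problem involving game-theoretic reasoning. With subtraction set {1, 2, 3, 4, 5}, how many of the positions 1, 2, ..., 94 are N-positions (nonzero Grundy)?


Subtraction set S = {1, 2, 3, 4, 5}, so G(n) = n mod 6.
G(n) = 0 when n is a multiple of 6.
Multiples of 6 in [1, 94]: 15
N-positions (nonzero Grundy) = 94 - 15 = 79

79


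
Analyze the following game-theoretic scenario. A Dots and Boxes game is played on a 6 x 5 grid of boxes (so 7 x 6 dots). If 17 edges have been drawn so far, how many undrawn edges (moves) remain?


Grid: 6 x 5 boxes, i.e. 7 rows and 6 columns of dots.
Horizontal edges: (rows + 1) * cols = 7 * 5 = 35
Vertical edges: rows * (cols + 1) = 6 * 6 = 36
Total edges: 35 + 36 = 71
Edges drawn: 17
Remaining: 71 - 17 = 54

54


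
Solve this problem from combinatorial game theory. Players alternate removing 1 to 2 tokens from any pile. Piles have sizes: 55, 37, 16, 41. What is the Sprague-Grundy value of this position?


Subtraction set: {1, 2}
For this subtraction set, G(n) = n mod 3 (period = max + 1 = 3).
Pile 1 (size 55): G(55) = 55 mod 3 = 1
Pile 2 (size 37): G(37) = 37 mod 3 = 1
Pile 3 (size 16): G(16) = 16 mod 3 = 1
Pile 4 (size 41): G(41) = 41 mod 3 = 2
Total Grundy value = XOR of all: 1 XOR 1 XOR 1 XOR 2 = 3

3


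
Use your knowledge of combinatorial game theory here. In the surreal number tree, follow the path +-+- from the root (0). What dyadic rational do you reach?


Sign expansion: +-+-
Rule: track bounds (lo, hi), initially (-inf, +inf). On '+', the current value becomes lo and we move to the simplest number in (value, hi): value + 1 if hi = +inf, otherwise the midpoint (value + hi)/2. On '-', the current value becomes hi and we move to value - 1 if lo = -inf, otherwise the midpoint (lo + value)/2.
Start at 0.
Step 1: sign = +, move right. Bounds: (0, +inf). Value = 1
Step 2: sign = -, move left. Bounds: (0, 1). Value = 1/2
Step 3: sign = +, move right. Bounds: (1/2, 1). Value = 3/4
Step 4: sign = -, move left. Bounds: (1/2, 3/4). Value = 5/8
The surreal number with sign expansion +-+- is 5/8.

5/8


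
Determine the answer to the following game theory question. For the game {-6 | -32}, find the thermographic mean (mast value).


Game = {-6 | -32}, a switch {a | b} with numbers a > b.
Its thermograph has left wall a - t and right wall b + t, which meet at t = (a - b)/2, where both equal (a + b)/2. So the mast (mean value) is at (a + b)/2.
Mean = (-6 + (-32))/2 = -38/2 = -19

-19


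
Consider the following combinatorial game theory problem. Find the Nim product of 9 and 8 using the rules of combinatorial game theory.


Nim multiplication is bilinear over XOR: (u XOR v) * w = (u*w) XOR (v*w).
So we split each operand into its bit components and XOR the pairwise Nim products.
9 = 1 + 8 (as XOR of powers of 2).
8 = 8 (as XOR of powers of 2).
Using the standard Nim-product table on single bits:
  2*2 = 3,   2*4 = 8,   2*8 = 12,
  4*4 = 6,   4*8 = 11,  8*8 = 13,
and  1*x = x (identity), k*l = l*k (commutative).
Pairwise Nim products:
  1 * 8 = 8
  8 * 8 = 13
XOR them: 8 XOR 13 = 5.
Result: 9 * 8 = 5 (in Nim).

5


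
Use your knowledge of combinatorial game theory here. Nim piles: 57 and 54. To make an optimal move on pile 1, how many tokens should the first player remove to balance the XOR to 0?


Piles: 57 and 54
Current XOR: 57 XOR 54 = 15 (non-zero, so this is an N-position).
To make the XOR zero, we need to find a move that balances the piles.
For pile 1 (size 57): target = 57 XOR 15 = 54
We reduce pile 1 from 57 to 54.
Tokens removed: 57 - 54 = 3
Verification: 54 XOR 54 = 0

3


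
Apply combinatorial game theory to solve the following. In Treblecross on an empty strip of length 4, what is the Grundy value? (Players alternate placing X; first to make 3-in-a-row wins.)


Treblecross: place X on empty cells; 3-in-a-row wins.
Playing within two cells of an existing X lets the opponent win at once, so sensible play treats the cells i-2..i+2 around each X as dead. The player left with no safe cell loses, so this is a normal-play take-away game on strips of safe cells.
Placing X at cell i (0-indexed) of a strip of k safe cells leaves independent strips of sizes max(0, i-2) and max(0, k-i-3). Hence G(k) = mex{ G(max(0,i-2)) XOR G(max(0,k-i-3)) : 0 <= i < k }, with G(0) = 0.
G(1): splits (0,0):0^0=0 -> mex({0}) = 1
G(2): splits (0,0):0^0=0 -> mex({0}) = 1
G(3): splits (0,0):0^0=0 -> mex({0}) = 1
G(4): splits (0,1):0^1=1 (0,0):0^0=0 -> mex({0, 1}) = 2
Therefore G(4) = 2.

2


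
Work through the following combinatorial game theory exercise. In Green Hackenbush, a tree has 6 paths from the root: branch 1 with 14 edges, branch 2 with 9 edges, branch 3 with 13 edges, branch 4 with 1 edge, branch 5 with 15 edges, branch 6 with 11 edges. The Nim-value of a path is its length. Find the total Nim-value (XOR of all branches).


The tree has 6 branches from the ground vertex.
In Green Hackenbush, the Nim-value of a simple path of length k is k.
Branch 1: length 14, Nim-value = 14
Branch 2: length 9, Nim-value = 9
Branch 3: length 13, Nim-value = 13
Branch 4: length 1, Nim-value = 1
Branch 5: length 15, Nim-value = 15
Branch 6: length 11, Nim-value = 11
Total Nim-value = XOR of all branch values:
0 XOR 14 = 14
14 XOR 9 = 7
7 XOR 13 = 10
10 XOR 1 = 11
11 XOR 15 = 4
4 XOR 11 = 15
Nim-value of the tree = 15

15


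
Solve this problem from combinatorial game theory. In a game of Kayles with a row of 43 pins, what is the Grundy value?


Kayles: a move removes 1 or 2 adjacent pins from a contiguous row.
Removing pins from a row of k leaves two independent rows (a, b) with a + b = k - 1 (one pin) or a + b = k - 2 (two pins); an end removal gives a = 0.
By Sprague-Grundy, G(k) = mex{ G(a) XOR G(b) } over all these splits. G(0) = 0.
G(1): splits (0,0):0^0=0 -> mex({0}) = 1
G(2): splits (0,1):0^1=1 (0,0):0^0=0 -> mex({0, 1}) = 2
G(3): splits (0,2):0^2=2 (1,1):1^1=0 (0,1):0^1=1 -> mex({0, 1, 2}) = 3
G(4): splits (0,3):0^3=3 (1,2):1^2=3 (0,2):0^2=2 (1,1):1^1=0 -> mex({0, 2, 3}) = 1
G(5): splits (0,4):0^1=1 (1,3):1^3=2 (2,2):2^2=0 (0,3):0^3=3 (1,2):1^2=3 -> mex({0, 1, 2, 3}) = 4
G(6) = mex({0, 1, 2, 4}) = 3
G(7) = mex({0, 1, 3, 4, 5}) = 2
G(8) = mex({0, 2, 3, 5, 6}) = 1
G(9) = mex({0, 1, 2, 3, 6, 7}) = 4
G(10) = mex({0, 1, 3, 4, 5, 7}) = 2
G(11) = mex({0, 1, 2, 3, 4, 5}) = 6
G(12) = mex({0, 1, 2, 3, 5, 6, 7}) = 4
G(13) = mex({0, 2, 3, 4, 6, 7}) = 1
G(14) = mex({0, 1, 4, 5, 6, 7}) = 2
G(15) = mex({0, 1, 2, 3, 4, 5, 6}) = 7
G(16) = mex({0, 2, 3, 5, 6, 7}) = 1
G(17) = mex({0, 1, 2, 3, 5, 6, 7}) = 4
G(18) = mex({0, 1, 2, 4, 5, 6}) = 3
G(19) = mex({0, 1, 3, 4, 5, 7}) = 2
G(20) = mex({0, 2, 3, 4, 5, 6, 7}) = 1
G(21) = mex({0, 1, 2, 3, 5, 6, 7}) = 4
G(22) = mex({0, 1, 2, 3, 4, 5, 7}) = 6
G(23) = mex({0, 1, 2, 3, 4, 5, 6}) = 7
G(24) = mex({0, 1, 2, 3, 5, 6, 7}) = 4
G(25) = mex({0, 2, 3, 4, 6, 7}) = 1
G(26) = mex({0, 1, 3, 4, 5, 6, 7}) = 2
G(27) = mex({0, 1, 2, 3, 4, 5, 6, 7}) = 8
G(28) = mex({0, 1, 2, 3, 4, 6, 7, 8}) = 5
G(29) = mex({0, 1, 2, 3, 5, 6, 7, 8, 9}) = 4
G(30) = mex({0, 1, 2, 3, 4, 5, 6, 9, 10}) = 7
G(31) = mex({0, 1, 3, 4, 5, 7, 10, 11}) = 2
G(32) = mex({0, 2, 3, 4, 5, 6, 7, 9, 11}) = 1
G(33) = mex({0, 1, 2, 3, 4, 5, 6, 7, 9, 12}) = 8
G(34) = mex({0, 1, 2, 3, 4, 5, 7, 8, 11, 12}) = 6
G(35) = mex({0, 1, 2, 3, 4, 5, 6, 8, 9, 10, 11}) = 7
G(36) = mex({0, 1, 2, 3, 5, 6, 7, 9, 10}) = 4
G(37) = mex({0, 2, 3, 4, 6, 7, 9, 10, 11, 12}) = 1
G(38) = mex({0, 1, 3, 4, 5, 6, 7, 9, 10, 11, 12}) = 2
G(39) = mex({0, 1, 2, 4, 5, 6, 7, 9, 10, 12, 14}) = 3
G(40) = mex({0, 2, 3, 4, 6, 7, 11, 12, 14}) = 1
G(41) = mex({0, 1, 2, 3, 5, 6, 7, 9, 10, 11, 12}) = 4
G(42) = mex({0, 1, 2, 3, 4, 5, 6, 9, 10}) = 7
G(43) = mex({0, 1, 3, 4, 5, 7, 9, 10, 12, 15}) = 2
Therefore G(43) = 2.

2


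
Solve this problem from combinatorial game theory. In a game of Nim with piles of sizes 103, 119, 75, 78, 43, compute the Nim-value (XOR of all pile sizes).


We need the XOR (exclusive or) of all pile sizes.
After XOR-ing pile 1 (size 103): 0 XOR 103 = 103
After XOR-ing pile 2 (size 119): 103 XOR 119 = 16
After XOR-ing pile 3 (size 75): 16 XOR 75 = 91
After XOR-ing pile 4 (size 78): 91 XOR 78 = 21
After XOR-ing pile 5 (size 43): 21 XOR 43 = 62
The Nim-value of this position is 62.

62


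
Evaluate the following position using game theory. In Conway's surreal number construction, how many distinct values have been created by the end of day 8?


Day 0: {|} = 0 is born. Count = 1.
Day n: the number of surreal numbers born by day n is 2^(n+1) - 1.
By day 0: 2^1 - 1 = 1
By day 1: 2^2 - 1 = 3
By day 2: 2^3 - 1 = 7
By day 3: 2^4 - 1 = 15
By day 4: 2^5 - 1 = 31
By day 5: 2^6 - 1 = 63
By day 6: 2^7 - 1 = 127
By day 7: 2^8 - 1 = 255
By day 8: 2^9 - 1 = 511
By day 8: 511 surreal numbers.

511


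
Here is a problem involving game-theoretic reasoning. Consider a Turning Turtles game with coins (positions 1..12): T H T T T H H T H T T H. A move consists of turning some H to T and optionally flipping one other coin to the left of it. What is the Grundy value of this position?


Coins: T H T T T H H T H T T H
Key fact: a single head at position k behaves exactly like a Nim heap of size k (turning it to T and optionally flipping a coin at j < k corresponds to moving the heap from k to j, or to 0), and heads combine as a disjunctive sum (two heads at the same place would cancel, matching j XOR j = 0). So the Nim-value is the XOR of the 1-indexed positions of the heads.
Face-up positions (1-indexed): [2, 6, 7, 9, 12]
XOR 0 with 2: 0 XOR 2 = 2
XOR 2 with 6: 2 XOR 6 = 4
XOR 4 with 7: 4 XOR 7 = 3
XOR 3 with 9: 3 XOR 9 = 10
XOR 10 with 12: 10 XOR 12 = 6
Nim-value = 6

6


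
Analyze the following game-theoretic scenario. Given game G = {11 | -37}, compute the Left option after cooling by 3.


Original game: {11 | -37} (a switch {a | b} with a > b).
Cooling by t (for t below the temperature (a - b)/2 = 24) taxes each move by t: {a | b} cooled by t is {a - t | b + t}.
Cooling amount: t = 3
Cooled Left option: 11 - 3 = 8
Cooled Right option: -37 + 3 = -34
Cooled game: {8 | -34}
Left option = 8

8


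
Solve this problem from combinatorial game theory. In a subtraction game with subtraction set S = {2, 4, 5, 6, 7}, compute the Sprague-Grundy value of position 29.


The subtraction set is S = {2, 4, 5, 6, 7}.
G(k) = mex{ G(k - s) : s in S, s <= k }. We compute iteratively: G(0) = 0.
G(1) = mex({}) = 0
G(2) = mex({0}) = 1
G(3) = mex({0}) = 1
G(4) = mex({0, 1}) = 2
G(5) = mex({0, 1}) = 2
G(6) = mex({0, 1, 2}) = 3
G(7) = mex({0, 1, 2}) = 3
G(8) = mex({0, 1, 2, 3}) = 4
G(9) = mex({1, 2, 3}) = 0
G(10) = mex({1, 2, 3, 4}) = 0
G(11) = mex({0, 2, 3}) = 1
G(12) = mex({0, 2, 3, 4}) = 1
G(13) = mex({0, 1, 3, 4}) = 2
G(14) = mex({0, 1, 3, 4}) = 2
G(15) = mex({0, 1, 2, 4}) = 3
Observe that G(9)..G(15) = 0, 0, 1, 1, 2, 2, 3 repeats G(0)..G(6) = 0, 0, 1, 1, 2, 2, 3.
For k >= max(S) = 7, G(k) is determined by the previous 7 values G(k-7)..G(k-1); a window of 7 consecutive values has recurred shifted by 9, so by induction G(k + 9) = G(k) for all k >= 0: the sequence is periodic from the start with period 9.
One period: G(0..8) = 0, 0, 1, 1, 2, 2, 3, 3, 4.
29 mod 9 = 2, so G(29) = G(2) = 1.

1


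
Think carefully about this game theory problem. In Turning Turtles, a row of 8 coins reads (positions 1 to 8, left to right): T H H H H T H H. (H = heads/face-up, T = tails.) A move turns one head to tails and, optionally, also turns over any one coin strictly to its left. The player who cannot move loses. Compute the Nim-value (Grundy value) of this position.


Coins: T H H H H T H H
Key fact: a single head at position k behaves exactly like a Nim heap of size k (turning it to T and optionally flipping a coin at j < k corresponds to moving the heap from k to j, or to 0), and heads combine as a disjunctive sum (two heads at the same place would cancel, matching j XOR j = 0). So the Nim-value is the XOR of the 1-indexed positions of the heads.
Face-up positions (1-indexed): [2, 3, 4, 5, 7, 8]
XOR 0 with 2: 0 XOR 2 = 2
XOR 2 with 3: 2 XOR 3 = 1
XOR 1 with 4: 1 XOR 4 = 5
XOR 5 with 5: 5 XOR 5 = 0
XOR 0 with 7: 0 XOR 7 = 7
XOR 7 with 8: 7 XOR 8 = 15
Nim-value = 15

15


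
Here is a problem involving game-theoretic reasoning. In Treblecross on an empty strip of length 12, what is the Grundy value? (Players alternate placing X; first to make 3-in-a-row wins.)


Treblecross: place X on empty cells; 3-in-a-row wins.
Playing within two cells of an existing X lets the opponent win at once, so sensible play treats the cells i-2..i+2 around each X as dead. The player left with no safe cell loses, so this is a normal-play take-away game on strips of safe cells.
Placing X at cell i (0-indexed) of a strip of k safe cells leaves independent strips of sizes max(0, i-2) and max(0, k-i-3). Hence G(k) = mex{ G(max(0,i-2)) XOR G(max(0,k-i-3)) : 0 <= i < k }, with G(0) = 0.
G(1): splits (0,0):0^0=0 -> mex({0}) = 1
G(2): splits (0,0):0^0=0 -> mex({0}) = 1
G(3): splits (0,0):0^0=0 -> mex({0}) = 1
G(4): splits (0,1):0^1=1 (0,0):0^0=0 -> mex({0, 1}) = 2
G(5): splits (0,2):0^1=1 (0,1):0^1=1 (0,0):0^0=0 -> mex({0, 1}) = 2
G(6) = mex({1}) = 0
G(7) = mex({0, 1, 2}) = 3
G(8) = mex({0, 1, 2}) = 3
G(9) = mex({0, 2}) = 1
G(10) = mex({0, 2, 3}) = 1
G(11) = mex({0, 3}) = 1
G(12) = mex({1, 3}) = 0
Therefore G(12) = 0.

0


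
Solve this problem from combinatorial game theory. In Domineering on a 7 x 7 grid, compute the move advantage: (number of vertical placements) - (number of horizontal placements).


Board is 7 x 7 (rows x cols).
Left (vertical) placements: (rows-1) * cols = 6 * 7 = 42
Right (horizontal) placements: rows * (cols-1) = 7 * 6 = 42
Advantage = Left - Right = 42 - 42 = 0

0


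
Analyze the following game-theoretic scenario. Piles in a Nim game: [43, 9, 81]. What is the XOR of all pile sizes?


We need the XOR (exclusive or) of all pile sizes.
After XOR-ing pile 1 (size 43): 0 XOR 43 = 43
After XOR-ing pile 2 (size 9): 43 XOR 9 = 34
After XOR-ing pile 3 (size 81): 34 XOR 81 = 115
The Nim-value of this position is 115.

115


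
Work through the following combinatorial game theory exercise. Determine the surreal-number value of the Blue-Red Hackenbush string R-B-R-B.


Edges (from ground): R-B-R-B
By Berlekamp's sign-expansion rule, a Blue-Red Hackenbush stalk has the value of the surreal number whose sign sequence is the edge sequence with B -> + and R -> -.
Sign sequence: -+-+
Trace the sign expansion in the surreal number tree, starting from 0:
Edge 1: R (sign -) -> bounds (-inf, 0), value = -1
Edge 2: B (sign +) -> bounds (-1, 0), value = -1/2
Edge 3: R (sign -) -> bounds (-1, -1/2), value = -3/4
Edge 4: B (sign +) -> bounds (-3/4, -1/2), value = -5/8
Game value = -5/8

-5/8


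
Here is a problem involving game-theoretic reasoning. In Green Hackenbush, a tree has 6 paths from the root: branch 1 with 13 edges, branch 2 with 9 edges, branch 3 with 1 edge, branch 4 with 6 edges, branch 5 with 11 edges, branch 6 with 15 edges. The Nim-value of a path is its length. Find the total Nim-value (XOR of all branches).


The tree has 6 branches from the ground vertex.
In Green Hackenbush, the Nim-value of a simple path of length k is k.
Branch 1: length 13, Nim-value = 13
Branch 2: length 9, Nim-value = 9
Branch 3: length 1, Nim-value = 1
Branch 4: length 6, Nim-value = 6
Branch 5: length 11, Nim-value = 11
Branch 6: length 15, Nim-value = 15
Total Nim-value = XOR of all branch values:
0 XOR 13 = 13
13 XOR 9 = 4
4 XOR 1 = 5
5 XOR 6 = 3
3 XOR 11 = 8
8 XOR 15 = 7
Nim-value of the tree = 7

7


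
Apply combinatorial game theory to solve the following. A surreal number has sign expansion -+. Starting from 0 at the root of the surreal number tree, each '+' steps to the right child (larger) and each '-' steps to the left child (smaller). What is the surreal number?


Sign expansion: -+
Rule: track bounds (lo, hi), initially (-inf, +inf). On '+', the current value becomes lo and we move to the simplest number in (value, hi): value + 1 if hi = +inf, otherwise the midpoint (value + hi)/2. On '-', the current value becomes hi and we move to value - 1 if lo = -inf, otherwise the midpoint (lo + value)/2.
Start at 0.
Step 1: sign = -, move left. Bounds: (-inf, 0). Value = -1
Step 2: sign = +, move right. Bounds: (-1, 0). Value = -1/2
The surreal number with sign expansion -+ is -1/2.

-1/2


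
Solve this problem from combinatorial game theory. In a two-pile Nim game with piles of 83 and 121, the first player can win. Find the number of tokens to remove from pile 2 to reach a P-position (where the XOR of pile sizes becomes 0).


Piles: 83 and 121
Current XOR: 83 XOR 121 = 42 (non-zero, so this is an N-position).
To make the XOR zero, we need to find a move that balances the piles.
For pile 2 (size 121): target = 121 XOR 42 = 83
We reduce pile 2 from 121 to 83.
Tokens removed: 121 - 83 = 38
Verification: 83 XOR 83 = 0

38


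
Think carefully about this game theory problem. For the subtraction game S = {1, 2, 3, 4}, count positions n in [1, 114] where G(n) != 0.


Subtraction set S = {1, 2, 3, 4}, so G(n) = n mod 5.
G(n) = 0 when n is a multiple of 5.
Multiples of 5 in [1, 114]: 22
N-positions (nonzero Grundy) = 114 - 22 = 92

92


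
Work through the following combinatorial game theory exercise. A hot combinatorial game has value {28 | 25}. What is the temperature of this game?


The game is {28 | 25}, a switch {a | b} with numbers a > b.
Cooling {a | b} by t gives {a - t | b + t}, which stops being hot when a - t = b + t, i.e. at t = (a - b)/2. So the temperature of a switch is (a - b)/2.
Temperature = (Left option - Right option) / 2
= (28 - (25)) / 2
= 3 / 2
= 3/2

3/2


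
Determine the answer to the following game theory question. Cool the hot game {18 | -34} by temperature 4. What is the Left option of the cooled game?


Original game: {18 | -34} (a switch {a | b} with a > b).
Cooling by t (for t below the temperature (a - b)/2 = 26) taxes each move by t: {a | b} cooled by t is {a - t | b + t}.
Cooling amount: t = 4
Cooled Left option: 18 - 4 = 14
Cooled Right option: -34 + 4 = -30
Cooled game: {14 | -30}
Left option = 14

14


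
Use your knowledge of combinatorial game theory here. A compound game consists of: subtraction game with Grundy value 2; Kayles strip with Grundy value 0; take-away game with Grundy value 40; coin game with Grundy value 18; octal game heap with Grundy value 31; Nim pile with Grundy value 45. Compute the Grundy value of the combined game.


By the Sprague-Grundy theorem, the Grundy value of a sum of games is the XOR of individual Grundy values.
subtraction game: Grundy value = 2. Running XOR: 0 XOR 2 = 2
Kayles strip: Grundy value = 0. Running XOR: 2 XOR 0 = 2
take-away game: Grundy value = 40. Running XOR: 2 XOR 40 = 42
coin game: Grundy value = 18. Running XOR: 42 XOR 18 = 56
octal game heap: Grundy value = 31. Running XOR: 56 XOR 31 = 39
Nim pile: Grundy value = 45. Running XOR: 39 XOR 45 = 10
The combined Grundy value is 10.

10
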